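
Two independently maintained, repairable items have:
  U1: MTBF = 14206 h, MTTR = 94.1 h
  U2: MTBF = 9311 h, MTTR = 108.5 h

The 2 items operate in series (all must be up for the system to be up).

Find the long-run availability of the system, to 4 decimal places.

0.9820

A(U1) = MTBF/(MTBF+MTTR) = 14206/(14206+94.1) = 0.993420
A(U2) = MTBF/(MTBF+MTTR) = 9311/(9311+108.5) = 0.988481
Series availability: 0.993420 × 0.988481 = 0.9820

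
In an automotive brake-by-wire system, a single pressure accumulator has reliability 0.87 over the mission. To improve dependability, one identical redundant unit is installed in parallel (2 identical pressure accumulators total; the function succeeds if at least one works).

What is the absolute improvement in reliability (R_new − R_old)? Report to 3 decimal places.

R_before = 0.87
R_after = 1 − (1 − 0.87)^2 = 0.983
ΔR = 0.983 − 0.87 = 0.113

0.113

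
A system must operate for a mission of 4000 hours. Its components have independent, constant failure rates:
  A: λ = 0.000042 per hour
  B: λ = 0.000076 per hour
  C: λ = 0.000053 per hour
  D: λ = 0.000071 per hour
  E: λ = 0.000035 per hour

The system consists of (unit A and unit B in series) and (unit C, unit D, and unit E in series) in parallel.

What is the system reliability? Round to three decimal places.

R(A) = exp(−0.000042 × 4000) = 0.84535
R(B) = exp(−0.000076 × 4000) = 0.73786
R(C) = exp(−0.000053 × 4000) = 0.80896
R(D) = exp(−0.000071 × 4000) = 0.75277
R(E) = exp(−0.000035 × 4000) = 0.86936
Series (A and B): 0.84535 × 0.73786 = 0.62375
Series (C, D, and E): 0.80896 × 0.75277 × 0.86936 = 0.52941
Parallel ([0.62375] and [0.52941]): 1 − (1 − 0.62375)(1 − 0.52941) = 0.823

0.823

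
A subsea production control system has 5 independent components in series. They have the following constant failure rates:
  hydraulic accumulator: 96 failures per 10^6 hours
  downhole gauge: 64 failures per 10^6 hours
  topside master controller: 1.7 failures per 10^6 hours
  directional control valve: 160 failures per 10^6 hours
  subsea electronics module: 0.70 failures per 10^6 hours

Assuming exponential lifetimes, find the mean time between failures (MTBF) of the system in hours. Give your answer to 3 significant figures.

3100

Series of exponential components: λ_sys = Σ λ_i
λ_sys = 0.000096 + 0.000064 + 0.0000017 + 0.00016 + 0.00000070 = 3.2240e-04 /h
MTBF = 1 / λ_sys = 3100 h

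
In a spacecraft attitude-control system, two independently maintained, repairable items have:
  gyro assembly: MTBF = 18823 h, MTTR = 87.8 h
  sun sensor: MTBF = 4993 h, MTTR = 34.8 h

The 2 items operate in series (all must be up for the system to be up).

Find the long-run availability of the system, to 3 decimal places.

A(gyro assembly) = MTBF/(MTBF+MTTR) = 18823/(18823+87.8) = 0.995357
A(sun sensor) = MTBF/(MTBF+MTTR) = 4993/(4993+34.8) = 0.993078
Series availability: 0.995357 × 0.993078 = 0.988

0.988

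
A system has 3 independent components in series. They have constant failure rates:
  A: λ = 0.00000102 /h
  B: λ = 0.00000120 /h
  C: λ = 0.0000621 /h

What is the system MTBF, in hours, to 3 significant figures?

Series of exponential components: λ_sys = Σ λ_i
λ_sys = 0.00000102 + 0.00000120 + 0.0000621 = 6.4320e-05 /h
MTBF = 1 / λ_sys = 15500 h

15500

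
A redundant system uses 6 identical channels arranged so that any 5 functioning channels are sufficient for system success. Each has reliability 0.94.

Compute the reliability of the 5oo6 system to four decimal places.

0.9541

R = Σ_{i=5}^{6} C(6,i) p^i (1−p)^{6−i} with p = 0.94
C(6,5)·0.94^5·0.06^1 = 0.264205
C(6,6)·0.94^6·0.06^0 = 0.689870
Sum = 0.9541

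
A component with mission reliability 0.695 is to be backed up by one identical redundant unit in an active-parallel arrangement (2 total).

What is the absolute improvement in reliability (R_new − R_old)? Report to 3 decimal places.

0.212

R_before = 0.695
R_after = 1 − (1 − 0.695)^2 = 0.907
ΔR = 0.907 − 0.695 = 0.212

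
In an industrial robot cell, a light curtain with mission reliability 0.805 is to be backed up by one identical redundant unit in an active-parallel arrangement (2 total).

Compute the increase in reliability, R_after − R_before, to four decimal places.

R_before = 0.805
R_after = 1 − (1 − 0.805)^2 = 0.9620
ΔR = 0.9620 − 0.805 = 0.1570

0.1570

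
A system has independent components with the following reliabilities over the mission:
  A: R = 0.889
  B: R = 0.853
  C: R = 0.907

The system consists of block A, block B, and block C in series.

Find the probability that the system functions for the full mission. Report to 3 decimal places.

0.688

Series (A, B, and C): 0.88900 × 0.85300 × 0.90700 = 0.688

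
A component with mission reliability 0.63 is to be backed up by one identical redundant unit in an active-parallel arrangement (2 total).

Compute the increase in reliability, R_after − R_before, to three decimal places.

0.233

R_before = 0.63
R_after = 1 − (1 − 0.63)^2 = 0.863
ΔR = 0.863 − 0.63 = 0.233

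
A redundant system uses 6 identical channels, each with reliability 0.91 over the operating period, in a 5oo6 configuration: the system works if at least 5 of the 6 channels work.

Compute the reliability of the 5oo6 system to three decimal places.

R = Σ_{i=5}^{6} C(6,i) p^i (1−p)^{6−i} with p = 0.91
C(6,5)·0.91^5·0.09^1 = 0.33698
C(6,6)·0.91^6·0.09^0 = 0.56787
Sum = 0.905

0.905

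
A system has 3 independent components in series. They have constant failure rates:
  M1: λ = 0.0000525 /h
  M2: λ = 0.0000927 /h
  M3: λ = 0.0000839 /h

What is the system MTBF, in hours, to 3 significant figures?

Series of exponential components: λ_sys = Σ λ_i
λ_sys = 0.0000525 + 0.0000927 + 0.0000839 = 2.2910e-04 /h
MTBF = 1 / λ_sys = 4360 h

4360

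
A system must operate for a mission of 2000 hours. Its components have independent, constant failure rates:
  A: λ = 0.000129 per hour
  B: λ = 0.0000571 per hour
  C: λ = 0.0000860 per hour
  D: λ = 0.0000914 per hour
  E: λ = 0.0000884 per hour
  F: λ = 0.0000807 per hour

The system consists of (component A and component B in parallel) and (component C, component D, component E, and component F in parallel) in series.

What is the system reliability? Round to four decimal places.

R(A) = exp(−0.000129 × 2000) = 0.772595
R(B) = exp(−0.0000571 × 2000) = 0.892080
R(C) = exp(−0.0000860 × 2000) = 0.841979
R(D) = exp(−0.0000914 × 2000) = 0.832935
R(E) = exp(−0.0000884 × 2000) = 0.837947
R(F) = exp(−0.0000807 × 2000) = 0.850952
Parallel (A and B): 1 − (1 − 0.772595)(1 − 0.892080) = 0.975458
Parallel (C, D, E, and F): 1 − (1 − 0.841979)(1 − 0.832935)(1 − 0.837947)(1 − 0.850952) = 0.999362
Series ([0.975458] and [0.999362]): 0.975458 × 0.999362 = 0.9748

0.9748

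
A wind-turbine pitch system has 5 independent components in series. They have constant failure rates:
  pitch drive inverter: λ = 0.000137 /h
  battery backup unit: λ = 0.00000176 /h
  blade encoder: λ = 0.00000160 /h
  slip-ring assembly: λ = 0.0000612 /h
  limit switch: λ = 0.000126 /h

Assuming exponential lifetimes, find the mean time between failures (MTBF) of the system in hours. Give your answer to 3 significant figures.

Series of exponential components: λ_sys = Σ λ_i
λ_sys = 0.000137 + 0.00000176 + 0.00000160 + 0.0000612 + 0.000126 = 3.2756e-04 /h
MTBF = 1 / λ_sys = 3050 h

3050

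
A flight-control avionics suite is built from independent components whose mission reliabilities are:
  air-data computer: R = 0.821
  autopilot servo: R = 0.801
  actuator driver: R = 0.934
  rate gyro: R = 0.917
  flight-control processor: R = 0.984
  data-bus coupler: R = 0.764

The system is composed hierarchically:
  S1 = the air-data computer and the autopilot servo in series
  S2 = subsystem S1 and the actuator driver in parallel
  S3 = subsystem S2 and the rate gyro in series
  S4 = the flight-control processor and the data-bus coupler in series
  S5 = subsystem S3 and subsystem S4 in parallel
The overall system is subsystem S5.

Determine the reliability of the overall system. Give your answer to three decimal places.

0.974

Series (air-data computer and autopilot servo): 0.82100 × 0.80100 = 0.65762
Parallel ([0.65762] and actuator driver): 1 − (1 − 0.65762)(1 − 0.93400) = 0.97740
Series ([0.97740] and rate gyro): 0.97740 × 0.91700 = 0.89628
Series (flight-control processor and data-bus coupler): 0.98400 × 0.76400 = 0.75178
Parallel ([0.89628] and [0.75178]): 1 − (1 − 0.89628)(1 − 0.75178) = 0.974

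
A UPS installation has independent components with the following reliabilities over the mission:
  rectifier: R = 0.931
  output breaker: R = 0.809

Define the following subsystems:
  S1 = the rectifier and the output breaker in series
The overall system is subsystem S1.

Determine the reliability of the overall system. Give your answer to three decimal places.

0.753

Series (rectifier and output breaker): 0.93100 × 0.80900 = 0.753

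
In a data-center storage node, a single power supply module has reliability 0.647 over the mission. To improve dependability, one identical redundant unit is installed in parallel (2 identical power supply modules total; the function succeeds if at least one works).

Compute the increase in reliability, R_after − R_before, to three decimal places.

R_before = 0.647
R_after = 1 − (1 − 0.647)^2 = 0.875
ΔR = 0.875 − 0.647 = 0.228

0.228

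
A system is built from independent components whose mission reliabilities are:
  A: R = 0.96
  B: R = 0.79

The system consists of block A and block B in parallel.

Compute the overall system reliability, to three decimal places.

0.992

Parallel (A and B): 1 − (1 − 0.96000)(1 − 0.79000) = 0.992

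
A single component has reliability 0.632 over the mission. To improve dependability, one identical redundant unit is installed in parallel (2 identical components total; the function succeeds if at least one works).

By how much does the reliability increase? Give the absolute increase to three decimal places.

0.233

R_before = 0.632
R_after = 1 − (1 − 0.632)^2 = 0.865
ΔR = 0.865 − 0.632 = 0.233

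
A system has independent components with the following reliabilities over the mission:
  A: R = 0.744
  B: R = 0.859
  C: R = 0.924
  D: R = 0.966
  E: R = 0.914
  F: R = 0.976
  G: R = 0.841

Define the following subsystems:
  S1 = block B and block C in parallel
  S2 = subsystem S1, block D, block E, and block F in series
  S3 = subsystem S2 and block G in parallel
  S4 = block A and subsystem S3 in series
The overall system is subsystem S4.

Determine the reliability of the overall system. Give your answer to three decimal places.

Parallel (B and C): 1 − (1 − 0.85900)(1 − 0.92400) = 0.98928
Series ([0.98928], D, E, and F): 0.98928 × 0.96600 × 0.91400 × 0.97600 = 0.85250
Parallel ([0.85250] and G): 1 − (1 − 0.85250)(1 − 0.84100) = 0.97655
Series (A and [0.97655]): 0.74400 × 0.97655 = 0.727

0.727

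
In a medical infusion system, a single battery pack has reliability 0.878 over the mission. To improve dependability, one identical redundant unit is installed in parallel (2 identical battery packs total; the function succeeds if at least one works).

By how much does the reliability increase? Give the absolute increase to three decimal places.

0.107

R_before = 0.878
R_after = 1 − (1 − 0.878)^2 = 0.985
ΔR = 0.985 − 0.878 = 0.107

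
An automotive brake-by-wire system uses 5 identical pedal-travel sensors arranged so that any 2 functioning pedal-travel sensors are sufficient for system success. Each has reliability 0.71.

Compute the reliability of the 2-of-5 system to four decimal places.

R = Σ_{i=2}^{5} C(5,i) p^i (1−p)^{5−i} with p = 0.71
C(5,2)·0.71^2·0.29^3 = 0.122945
C(5,3)·0.71^3·0.29^2 = 0.301003
C(5,4)·0.71^4·0.29^1 = 0.368469
C(5,5)·0.71^5·0.29^0 = 0.180423
Sum = 0.9728

0.9728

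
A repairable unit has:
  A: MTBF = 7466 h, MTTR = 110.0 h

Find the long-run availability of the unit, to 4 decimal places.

0.9855

A(A) = MTBF/(MTBF+MTTR) = 7466/(7466+110.0) = 0.9855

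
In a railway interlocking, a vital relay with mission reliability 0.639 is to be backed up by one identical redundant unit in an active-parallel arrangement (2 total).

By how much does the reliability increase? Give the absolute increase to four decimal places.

0.2307

R_before = 0.639
R_after = 1 − (1 − 0.639)^2 = 0.8697
ΔR = 0.8697 − 0.639 = 0.2307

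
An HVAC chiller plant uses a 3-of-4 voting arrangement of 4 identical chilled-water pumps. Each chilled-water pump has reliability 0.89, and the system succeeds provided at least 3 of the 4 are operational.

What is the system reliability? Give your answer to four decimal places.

0.9376

R = Σ_{i=3}^{4} C(4,i) p^i (1−p)^{4−i} with p = 0.89
C(4,3)·0.89^3·0.11^1 = 0.310186
C(4,4)·0.89^4·0.11^0 = 0.627422
Sum = 0.9376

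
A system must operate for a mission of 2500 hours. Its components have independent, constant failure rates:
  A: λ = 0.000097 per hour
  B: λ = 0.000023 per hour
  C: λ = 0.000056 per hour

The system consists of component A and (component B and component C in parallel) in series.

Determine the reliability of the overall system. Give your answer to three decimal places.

0.779

R(A) = exp(−0.000097 × 2500) = 0.78466
R(B) = exp(−0.000023 × 2500) = 0.94412
R(C) = exp(−0.000056 × 2500) = 0.86936
Parallel (B and C): 1 − (1 − 0.94412)(1 − 0.86936) = 0.99270
Series (A and [0.99270]): 0.78466 × 0.99270 = 0.779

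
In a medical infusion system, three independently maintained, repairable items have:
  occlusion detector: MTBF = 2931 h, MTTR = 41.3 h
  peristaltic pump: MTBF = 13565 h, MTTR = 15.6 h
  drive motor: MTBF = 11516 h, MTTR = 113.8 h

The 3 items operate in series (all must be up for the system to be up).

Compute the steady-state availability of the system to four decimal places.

A(occlusion detector) = MTBF/(MTBF+MTTR) = 2931/(2931+41.3) = 0.986105
A(peristaltic pump) = MTBF/(MTBF+MTTR) = 13565/(13565+15.6) = 0.998851
A(drive motor) = MTBF/(MTBF+MTTR) = 11516/(11516+113.8) = 0.990215
Series availability: 0.986105 × 0.998851 × 0.990215 = 0.9753

0.9753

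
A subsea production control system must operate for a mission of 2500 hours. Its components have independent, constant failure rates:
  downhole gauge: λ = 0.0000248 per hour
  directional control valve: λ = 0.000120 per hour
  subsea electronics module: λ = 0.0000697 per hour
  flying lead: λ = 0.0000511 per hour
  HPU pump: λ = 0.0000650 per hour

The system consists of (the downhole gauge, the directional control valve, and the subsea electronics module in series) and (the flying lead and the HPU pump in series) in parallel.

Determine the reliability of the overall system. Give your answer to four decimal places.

0.8954

R(downhole gauge) = exp(−0.0000248 × 2500) = 0.939883
R(directional control valve) = exp(−0.000120 × 2500) = 0.740818
R(subsea electronics module) = exp(−0.0000697 × 2500) = 0.840087
R(flying lead) = exp(−0.0000511 × 2500) = 0.880073
R(HPU pump) = exp(−0.0000650 × 2500) = 0.850016
Series (downhole gauge, directional control valve, and subsea electronics module): 0.939883 × 0.740818 × 0.840087 = 0.584938
Series (flying lead and HPU pump): 0.880073 × 0.850016 = 0.748076
Parallel ([0.584938] and [0.748076]): 1 − (1 − 0.584938)(1 − 0.748076) = 0.8954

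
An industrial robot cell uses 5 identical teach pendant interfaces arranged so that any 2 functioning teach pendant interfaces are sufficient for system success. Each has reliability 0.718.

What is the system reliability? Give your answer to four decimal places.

R = Σ_{i=2}^{5} C(5,i) p^i (1−p)^{5−i} with p = 0.718
C(5,2)·0.718^2·0.282^3 = 0.115610
C(5,3)·0.718^3·0.282^2 = 0.294355
C(5,4)·0.718^4·0.282^1 = 0.374729
C(5,5)·0.718^5·0.282^0 = 0.190819
Sum = 0.9755

0.9755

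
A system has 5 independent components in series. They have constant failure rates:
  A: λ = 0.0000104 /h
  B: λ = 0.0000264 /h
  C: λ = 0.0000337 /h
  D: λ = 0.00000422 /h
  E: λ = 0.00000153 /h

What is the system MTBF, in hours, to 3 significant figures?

13100

Series of exponential components: λ_sys = Σ λ_i
λ_sys = 0.0000104 + 0.0000264 + 0.0000337 + 0.00000422 + 0.00000153 = 7.6250e-05 /h
MTBF = 1 / λ_sys = 13100 h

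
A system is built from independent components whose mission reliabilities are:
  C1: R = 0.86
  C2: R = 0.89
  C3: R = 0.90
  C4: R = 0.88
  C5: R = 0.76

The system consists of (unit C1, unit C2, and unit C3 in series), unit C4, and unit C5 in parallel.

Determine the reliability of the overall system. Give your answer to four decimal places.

0.9910

Series (C1, C2, and C3): 0.860000 × 0.890000 × 0.900000 = 0.688860
Parallel ([0.688860], C4, and C5): 1 − (1 − 0.688860)(1 − 0.880000)(1 − 0.760000) = 0.9910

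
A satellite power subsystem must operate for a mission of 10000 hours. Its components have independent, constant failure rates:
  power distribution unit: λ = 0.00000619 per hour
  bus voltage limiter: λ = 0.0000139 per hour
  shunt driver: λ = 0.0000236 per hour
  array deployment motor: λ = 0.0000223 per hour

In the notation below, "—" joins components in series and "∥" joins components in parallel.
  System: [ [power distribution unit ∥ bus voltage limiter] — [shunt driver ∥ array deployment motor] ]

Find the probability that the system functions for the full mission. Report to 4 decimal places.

0.9505

R(power distribution unit) = exp(−0.00000619 × 10000) = 0.939977
R(bus voltage limiter) = exp(−0.0000139 × 10000) = 0.870228
R(shunt driver) = exp(−0.0000236 × 10000) = 0.789781
R(array deployment motor) = exp(−0.0000223 × 10000) = 0.800115
Parallel (power distribution unit and bus voltage limiter): 1 − (1 − 0.939977)(1 − 0.870228) = 0.992211
Parallel (shunt driver and array deployment motor): 1 − (1 − 0.789781)(1 − 0.800115) = 0.957980
Series ([0.992211] and [0.957980]): 0.992211 × 0.957980 = 0.9505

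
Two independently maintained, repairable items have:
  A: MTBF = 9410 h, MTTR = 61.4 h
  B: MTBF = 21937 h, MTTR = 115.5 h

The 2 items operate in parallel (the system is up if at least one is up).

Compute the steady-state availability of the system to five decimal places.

0.99997

A(A) = MTBF/(MTBF+MTTR) = 9410/(9410+61.4) = 0.993517
A(B) = MTBF/(MTBF+MTTR) = 21937/(21937+115.5) = 0.994762
Parallel availability: 1 − (1 − 0.993517)(1 − 0.994762) = 0.99997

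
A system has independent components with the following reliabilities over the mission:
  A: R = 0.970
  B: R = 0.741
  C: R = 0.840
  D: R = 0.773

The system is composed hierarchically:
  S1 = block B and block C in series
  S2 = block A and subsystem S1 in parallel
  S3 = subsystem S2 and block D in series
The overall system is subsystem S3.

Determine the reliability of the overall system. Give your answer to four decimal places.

Series (B and C): 0.741000 × 0.840000 = 0.622440
Parallel (A and [0.622440]): 1 − (1 − 0.970000)(1 − 0.622440) = 0.988673
Series ([0.988673] and D): 0.988673 × 0.773000 = 0.7642

0.7642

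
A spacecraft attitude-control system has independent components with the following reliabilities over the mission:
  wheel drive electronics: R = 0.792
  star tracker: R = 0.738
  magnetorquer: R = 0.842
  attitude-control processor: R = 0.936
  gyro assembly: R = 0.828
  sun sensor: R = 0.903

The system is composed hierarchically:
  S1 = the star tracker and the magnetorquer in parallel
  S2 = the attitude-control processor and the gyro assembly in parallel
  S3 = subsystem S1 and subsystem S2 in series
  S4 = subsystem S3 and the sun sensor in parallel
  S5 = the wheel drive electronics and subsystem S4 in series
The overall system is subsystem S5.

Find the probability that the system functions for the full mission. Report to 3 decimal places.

Parallel (star tracker and magnetorquer): 1 − (1 − 0.73800)(1 − 0.84200) = 0.95860
Parallel (attitude-control processor and gyro assembly): 1 − (1 − 0.93600)(1 − 0.82800) = 0.98899
Series ([0.95860] and [0.98899]): 0.95860 × 0.98899 = 0.94805
Parallel ([0.94805] and sun sensor): 1 − (1 − 0.94805)(1 − 0.90300) = 0.99496
Series (wheel drive electronics and [0.99496]): 0.79200 × 0.99496 = 0.788

0.788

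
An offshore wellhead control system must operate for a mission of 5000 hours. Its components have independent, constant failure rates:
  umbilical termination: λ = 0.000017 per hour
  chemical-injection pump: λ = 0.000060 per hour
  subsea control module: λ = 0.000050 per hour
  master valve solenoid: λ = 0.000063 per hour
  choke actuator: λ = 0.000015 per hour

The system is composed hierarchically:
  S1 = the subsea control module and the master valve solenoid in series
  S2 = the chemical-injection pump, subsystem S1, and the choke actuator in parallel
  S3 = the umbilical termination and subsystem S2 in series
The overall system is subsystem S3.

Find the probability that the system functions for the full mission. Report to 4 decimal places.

0.9111

R(umbilical termination) = exp(−0.000017 × 5000) = 0.918512
R(chemical-injection pump) = exp(−0.000060 × 5000) = 0.740818
R(subsea control module) = exp(−0.000050 × 5000) = 0.778801
R(master valve solenoid) = exp(−0.000063 × 5000) = 0.729789
R(choke actuator) = exp(−0.000015 × 5000) = 0.927743
Series (subsea control module and master valve solenoid): 0.778801 × 0.729789 = 0.568360
Parallel (chemical-injection pump, [0.568360], and choke actuator): 1 − (1 − 0.740818)(1 − 0.568360)(1 − 0.927743) = 0.991916
Series (umbilical termination and [0.991916]): 0.918512 × 0.991916 = 0.9111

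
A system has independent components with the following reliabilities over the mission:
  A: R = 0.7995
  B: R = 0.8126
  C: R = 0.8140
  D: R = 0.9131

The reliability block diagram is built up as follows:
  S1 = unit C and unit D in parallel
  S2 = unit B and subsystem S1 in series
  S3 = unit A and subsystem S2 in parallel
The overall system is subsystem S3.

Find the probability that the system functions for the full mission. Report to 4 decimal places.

Parallel (C and D): 1 − (1 − 0.814000)(1 − 0.913100) = 0.983837
Series (B and [0.983837]): 0.812600 × 0.983837 = 0.799466
Parallel (A and [0.799466]): 1 − (1 − 0.799500)(1 − 0.799466) = 0.9598

0.9598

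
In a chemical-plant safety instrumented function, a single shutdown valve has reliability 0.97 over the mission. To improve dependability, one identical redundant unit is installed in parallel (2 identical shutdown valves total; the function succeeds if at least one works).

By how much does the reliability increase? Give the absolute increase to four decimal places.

R_before = 0.97
R_after = 1 − (1 − 0.97)^2 = 0.9991
ΔR = 0.9991 − 0.97 = 0.0291

0.0291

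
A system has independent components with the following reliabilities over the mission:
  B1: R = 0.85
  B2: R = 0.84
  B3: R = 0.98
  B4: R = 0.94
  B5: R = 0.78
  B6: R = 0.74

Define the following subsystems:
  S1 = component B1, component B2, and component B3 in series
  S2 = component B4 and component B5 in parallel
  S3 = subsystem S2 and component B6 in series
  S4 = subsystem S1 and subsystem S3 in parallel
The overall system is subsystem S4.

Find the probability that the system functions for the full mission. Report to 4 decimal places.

0.9190

Series (B1, B2, and B3): 0.850000 × 0.840000 × 0.980000 = 0.699720
Parallel (B4 and B5): 1 − (1 − 0.940000)(1 − 0.780000) = 0.986800
Series ([0.986800] and B6): 0.986800 × 0.740000 = 0.730232
Parallel ([0.699720] and [0.730232]): 1 − (1 − 0.699720)(1 − 0.730232) = 0.9190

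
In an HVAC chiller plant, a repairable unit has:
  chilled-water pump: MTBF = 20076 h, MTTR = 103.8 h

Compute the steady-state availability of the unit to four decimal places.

0.9949

A(chilled-water pump) = MTBF/(MTBF+MTTR) = 20076/(20076+103.8) = 0.9949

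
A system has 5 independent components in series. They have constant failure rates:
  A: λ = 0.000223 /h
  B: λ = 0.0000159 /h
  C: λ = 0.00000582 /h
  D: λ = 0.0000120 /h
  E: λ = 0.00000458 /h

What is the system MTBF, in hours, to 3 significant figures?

3830

Series of exponential components: λ_sys = Σ λ_i
λ_sys = 0.000223 + 0.0000159 + 0.00000582 + 0.0000120 + 0.00000458 = 2.6130e-04 /h
MTBF = 1 / λ_sys = 3830 h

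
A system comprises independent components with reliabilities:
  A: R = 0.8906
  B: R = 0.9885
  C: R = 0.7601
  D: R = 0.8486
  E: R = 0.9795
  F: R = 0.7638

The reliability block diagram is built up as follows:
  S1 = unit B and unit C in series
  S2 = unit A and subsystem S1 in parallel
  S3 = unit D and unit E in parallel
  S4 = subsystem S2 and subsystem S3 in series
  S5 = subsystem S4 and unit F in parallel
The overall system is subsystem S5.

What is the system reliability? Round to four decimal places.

Series (B and C): 0.988500 × 0.760100 = 0.751359
Parallel (A and [0.751359]): 1 − (1 − 0.890600)(1 − 0.751359) = 0.972799
Parallel (D and E): 1 − (1 − 0.848600)(1 − 0.979500) = 0.996896
Series ([0.972799] and [0.996896]): 0.972799 × 0.996896 = 0.969779
Parallel ([0.969779] and F): 1 − (1 − 0.969779)(1 − 0.763800) = 0.9929

0.9929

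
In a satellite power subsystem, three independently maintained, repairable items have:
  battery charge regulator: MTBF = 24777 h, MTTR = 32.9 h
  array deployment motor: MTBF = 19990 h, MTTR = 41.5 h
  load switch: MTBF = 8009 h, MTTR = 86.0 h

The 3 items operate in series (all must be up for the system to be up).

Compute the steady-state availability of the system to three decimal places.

0.986

A(battery charge regulator) = MTBF/(MTBF+MTTR) = 24777/(24777+32.9) = 0.998674
A(array deployment motor) = MTBF/(MTBF+MTTR) = 19990/(19990+41.5) = 0.997928
A(load switch) = MTBF/(MTBF+MTTR) = 8009/(8009+86.0) = 0.989376
Series availability: 0.998674 × 0.997928 × 0.989376 = 0.986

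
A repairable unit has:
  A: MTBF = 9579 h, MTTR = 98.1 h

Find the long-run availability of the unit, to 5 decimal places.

A(A) = MTBF/(MTBF+MTTR) = 9579/(9579+98.1) = 0.98986

0.98986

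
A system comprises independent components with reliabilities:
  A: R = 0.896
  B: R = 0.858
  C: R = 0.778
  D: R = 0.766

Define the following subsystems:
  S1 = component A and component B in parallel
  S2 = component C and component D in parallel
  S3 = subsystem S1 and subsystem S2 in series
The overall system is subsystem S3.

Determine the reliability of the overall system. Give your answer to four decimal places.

0.9341

Parallel (A and B): 1 − (1 − 0.896000)(1 − 0.858000) = 0.985232
Parallel (C and D): 1 − (1 − 0.778000)(1 − 0.766000) = 0.948052
Series ([0.985232] and [0.948052]): 0.985232 × 0.948052 = 0.9341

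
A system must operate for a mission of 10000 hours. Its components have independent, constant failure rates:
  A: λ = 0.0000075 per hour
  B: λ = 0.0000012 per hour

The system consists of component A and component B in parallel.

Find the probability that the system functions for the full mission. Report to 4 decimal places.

R(A) = exp(−0.0000075 × 10000) = 0.927743
R(B) = exp(−0.0000012 × 10000) = 0.988072
Parallel (A and B): 1 − (1 − 0.927743)(1 − 0.988072) = 0.9991

0.9991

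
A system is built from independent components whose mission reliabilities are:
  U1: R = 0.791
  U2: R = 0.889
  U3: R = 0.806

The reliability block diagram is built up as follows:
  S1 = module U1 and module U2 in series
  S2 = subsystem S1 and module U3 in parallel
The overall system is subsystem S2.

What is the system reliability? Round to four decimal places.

Series (U1 and U2): 0.791000 × 0.889000 = 0.703199
Parallel ([0.703199] and U3): 1 − (1 − 0.703199)(1 − 0.806000) = 0.9424

0.9424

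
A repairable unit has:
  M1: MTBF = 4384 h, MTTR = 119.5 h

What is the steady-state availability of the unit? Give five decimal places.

A(M1) = MTBF/(MTBF+MTTR) = 4384/(4384+119.5) = 0.97347

0.97347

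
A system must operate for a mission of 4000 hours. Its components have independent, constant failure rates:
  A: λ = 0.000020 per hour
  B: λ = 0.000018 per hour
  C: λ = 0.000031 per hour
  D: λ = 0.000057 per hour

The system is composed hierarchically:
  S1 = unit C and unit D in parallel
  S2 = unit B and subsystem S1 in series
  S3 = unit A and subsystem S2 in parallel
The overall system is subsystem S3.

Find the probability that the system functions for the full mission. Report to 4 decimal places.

R(A) = exp(−0.000020 × 4000) = 0.923116
R(B) = exp(−0.000018 × 4000) = 0.930531
R(C) = exp(−0.000031 × 4000) = 0.883380
R(D) = exp(−0.000057 × 4000) = 0.796124
Parallel (C and D): 1 − (1 − 0.883380)(1 − 0.796124) = 0.976224
Series (B and [0.976224]): 0.930531 × 0.976224 = 0.908407
Parallel (A and [0.908407]): 1 − (1 − 0.923116)(1 − 0.908407) = 0.9930

0.9930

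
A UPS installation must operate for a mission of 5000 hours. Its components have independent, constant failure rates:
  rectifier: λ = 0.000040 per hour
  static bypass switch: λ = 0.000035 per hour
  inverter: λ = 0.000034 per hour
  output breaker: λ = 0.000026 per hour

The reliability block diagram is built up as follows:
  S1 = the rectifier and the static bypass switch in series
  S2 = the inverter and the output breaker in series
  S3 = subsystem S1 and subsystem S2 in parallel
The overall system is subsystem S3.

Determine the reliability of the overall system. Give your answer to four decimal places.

0.9190

R(rectifier) = exp(−0.000040 × 5000) = 0.818731
R(static bypass switch) = exp(−0.000035 × 5000) = 0.839457
R(inverter) = exp(−0.000034 × 5000) = 0.843665
R(output breaker) = exp(−0.000026 × 5000) = 0.878095
Series (rectifier and static bypass switch): 0.818731 × 0.839457 = 0.687289
Series (inverter and output breaker): 0.843665 × 0.878095 = 0.740818
Parallel ([0.687289] and [0.740818]): 1 − (1 − 0.687289)(1 − 0.740818) = 0.9190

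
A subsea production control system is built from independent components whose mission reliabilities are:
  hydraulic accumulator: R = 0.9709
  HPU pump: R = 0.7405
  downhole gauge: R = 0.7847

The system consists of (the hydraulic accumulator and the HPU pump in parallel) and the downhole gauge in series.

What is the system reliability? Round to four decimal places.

0.7788

Parallel (hydraulic accumulator and HPU pump): 1 − (1 − 0.970900)(1 − 0.740500) = 0.992449
Series ([0.992449] and downhole gauge): 0.992449 × 0.784700 = 0.7788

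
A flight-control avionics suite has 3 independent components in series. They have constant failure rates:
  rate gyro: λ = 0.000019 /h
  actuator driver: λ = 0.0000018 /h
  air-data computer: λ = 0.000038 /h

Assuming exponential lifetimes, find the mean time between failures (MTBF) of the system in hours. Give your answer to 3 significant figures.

Series of exponential components: λ_sys = Σ λ_i
λ_sys = 0.000019 + 0.0000018 + 0.000038 = 5.8800e-05 /h
MTBF = 1 / λ_sys = 17000 h

17000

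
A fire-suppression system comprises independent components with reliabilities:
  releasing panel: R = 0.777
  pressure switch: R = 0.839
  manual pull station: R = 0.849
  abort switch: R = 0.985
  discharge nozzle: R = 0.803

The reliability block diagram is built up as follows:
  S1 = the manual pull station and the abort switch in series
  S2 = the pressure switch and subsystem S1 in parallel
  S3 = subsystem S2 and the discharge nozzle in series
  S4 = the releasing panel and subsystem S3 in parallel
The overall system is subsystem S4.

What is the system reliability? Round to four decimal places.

0.9513

Series (manual pull station and abort switch): 0.849000 × 0.985000 = 0.836265
Parallel (pressure switch and [0.836265]): 1 − (1 − 0.839000)(1 − 0.836265) = 0.973639
Series ([0.973639] and discharge nozzle): 0.973639 × 0.803000 = 0.781832
Parallel (releasing panel and [0.781832]): 1 − (1 − 0.777000)(1 − 0.781832) = 0.9513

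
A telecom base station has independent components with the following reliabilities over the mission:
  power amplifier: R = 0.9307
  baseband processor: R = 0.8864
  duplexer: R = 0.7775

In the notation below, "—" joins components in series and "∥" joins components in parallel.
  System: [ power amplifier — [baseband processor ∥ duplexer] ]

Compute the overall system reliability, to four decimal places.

0.9072

Parallel (baseband processor and duplexer): 1 − (1 − 0.886400)(1 − 0.777500) = 0.974724
Series (power amplifier and [0.974724]): 0.930700 × 0.974724 = 0.9072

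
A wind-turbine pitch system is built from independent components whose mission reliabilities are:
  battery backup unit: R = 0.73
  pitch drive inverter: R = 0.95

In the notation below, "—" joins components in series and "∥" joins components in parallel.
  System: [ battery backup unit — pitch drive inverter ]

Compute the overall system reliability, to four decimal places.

0.6935

Series (battery backup unit and pitch drive inverter): 0.730000 × 0.950000 = 0.6935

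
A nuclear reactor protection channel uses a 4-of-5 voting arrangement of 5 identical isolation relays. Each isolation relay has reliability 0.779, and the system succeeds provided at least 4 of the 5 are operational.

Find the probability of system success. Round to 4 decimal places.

0.6938

R = Σ_{i=4}^{5} C(5,i) p^i (1−p)^{5−i} with p = 0.779
C(5,4)·0.779^4·0.221^1 = 0.406923
C(5,5)·0.779^5·0.221^0 = 0.286871
Sum = 0.6938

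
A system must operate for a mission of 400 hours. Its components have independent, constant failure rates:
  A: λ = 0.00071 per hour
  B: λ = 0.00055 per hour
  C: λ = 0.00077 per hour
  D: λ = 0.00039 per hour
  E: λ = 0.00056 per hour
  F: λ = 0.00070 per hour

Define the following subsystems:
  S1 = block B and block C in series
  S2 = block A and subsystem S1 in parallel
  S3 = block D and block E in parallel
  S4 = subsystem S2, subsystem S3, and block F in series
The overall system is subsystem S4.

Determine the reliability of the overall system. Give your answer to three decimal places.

0.659

R(A) = exp(−0.00071 × 400) = 0.75277
R(B) = exp(−0.00055 × 400) = 0.80252
R(C) = exp(−0.00077 × 400) = 0.73492
R(D) = exp(−0.00039 × 400) = 0.85556
R(E) = exp(−0.00056 × 400) = 0.79932
R(F) = exp(−0.00070 × 400) = 0.75578
Series (B and C): 0.80252 × 0.73492 = 0.58979
Parallel (A and [0.58979]): 1 − (1 − 0.75277)(1 − 0.58979) = 0.89858
Parallel (D and E): 1 − (1 − 0.85556)(1 − 0.79932) = 0.97101
Series ([0.89858], [0.97101], and F): 0.89858 × 0.97101 × 0.75578 = 0.659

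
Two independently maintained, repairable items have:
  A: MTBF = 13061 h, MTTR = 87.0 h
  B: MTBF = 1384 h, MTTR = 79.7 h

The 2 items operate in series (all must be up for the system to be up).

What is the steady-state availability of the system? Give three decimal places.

A(A) = MTBF/(MTBF+MTTR) = 13061/(13061+87.0) = 0.993383
A(B) = MTBF/(MTBF+MTTR) = 1384/(1384+79.7) = 0.945549
Series availability: 0.993383 × 0.945549 = 0.939

0.939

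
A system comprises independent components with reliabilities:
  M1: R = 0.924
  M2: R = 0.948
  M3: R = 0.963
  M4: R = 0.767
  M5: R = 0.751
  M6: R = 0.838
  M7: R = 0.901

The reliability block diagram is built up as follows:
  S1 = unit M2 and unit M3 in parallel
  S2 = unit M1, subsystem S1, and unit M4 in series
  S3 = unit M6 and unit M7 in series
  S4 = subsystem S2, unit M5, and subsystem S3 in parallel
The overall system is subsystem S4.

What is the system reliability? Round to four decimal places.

Parallel (M2 and M3): 1 − (1 − 0.948000)(1 − 0.963000) = 0.998076
Series (M1, [0.998076], and M4): 0.924000 × 0.998076 × 0.767000 = 0.707344
Series (M6 and M7): 0.838000 × 0.901000 = 0.755038
Parallel ([0.707344], M5, and [0.755038]): 1 − (1 − 0.707344)(1 − 0.751000)(1 − 0.755038) = 0.9821

0.9821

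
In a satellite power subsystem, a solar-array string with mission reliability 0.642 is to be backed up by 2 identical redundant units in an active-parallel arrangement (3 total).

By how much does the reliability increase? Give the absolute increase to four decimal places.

R_before = 0.642
R_after = 1 − (1 − 0.642)^3 = 0.9541
ΔR = 0.9541 − 0.642 = 0.3121

0.3121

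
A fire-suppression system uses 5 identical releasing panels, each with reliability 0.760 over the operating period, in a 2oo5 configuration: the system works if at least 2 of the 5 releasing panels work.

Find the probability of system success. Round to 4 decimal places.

R = Σ_{i=2}^{5} C(5,i) p^i (1−p)^{5−i} with p = 0.760
C(5,2)·0.760^2·0.240^3 = 0.079847
C(5,3)·0.760^3·0.240^2 = 0.252850
C(5,4)·0.760^4·0.240^1 = 0.400346
C(5,5)·0.760^5·0.240^0 = 0.253553
Sum = 0.9866

0.9866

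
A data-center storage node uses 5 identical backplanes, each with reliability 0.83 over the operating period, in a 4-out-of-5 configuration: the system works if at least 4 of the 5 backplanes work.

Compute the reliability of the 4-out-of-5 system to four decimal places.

0.7973

R = Σ_{i=4}^{5} C(5,i) p^i (1−p)^{5−i} with p = 0.83
C(5,4)·0.83^4·0.17^1 = 0.403396
C(5,5)·0.83^5·0.17^0 = 0.393904
Sum = 0.7973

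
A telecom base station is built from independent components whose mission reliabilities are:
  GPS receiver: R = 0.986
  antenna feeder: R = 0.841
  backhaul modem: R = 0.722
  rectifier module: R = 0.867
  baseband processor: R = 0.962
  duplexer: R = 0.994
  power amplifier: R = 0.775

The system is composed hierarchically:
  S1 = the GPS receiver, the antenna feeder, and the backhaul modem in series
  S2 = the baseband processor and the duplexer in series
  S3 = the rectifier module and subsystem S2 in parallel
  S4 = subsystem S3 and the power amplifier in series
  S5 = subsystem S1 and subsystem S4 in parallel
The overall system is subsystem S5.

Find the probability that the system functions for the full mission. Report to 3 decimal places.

Series (GPS receiver, antenna feeder, and backhaul modem): 0.98600 × 0.84100 × 0.72200 = 0.59870
Series (baseband processor and duplexer): 0.96200 × 0.99400 = 0.95623
Parallel (rectifier module and [0.95623]): 1 − (1 − 0.86700)(1 − 0.95623) = 0.99418
Series ([0.99418] and power amplifier): 0.99418 × 0.77500 = 0.77049
Parallel ([0.59870] and [0.77049]): 1 − (1 − 0.59870)(1 − 0.77049) = 0.908

0.908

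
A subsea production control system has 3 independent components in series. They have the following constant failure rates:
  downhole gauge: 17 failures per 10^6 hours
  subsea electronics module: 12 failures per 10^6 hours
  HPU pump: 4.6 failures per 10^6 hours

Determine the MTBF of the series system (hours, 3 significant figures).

29800

Series of exponential components: λ_sys = Σ λ_i
λ_sys = 0.000017 + 0.000012 + 0.0000046 = 3.3600e-05 /h
MTBF = 1 / λ_sys = 29800 h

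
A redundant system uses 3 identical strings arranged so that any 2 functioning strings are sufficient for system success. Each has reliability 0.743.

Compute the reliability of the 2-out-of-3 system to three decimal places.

R = Σ_{i=2}^{3} C(3,i) p^i (1−p)^{3−i} with p = 0.743
C(3,2)·0.743^2·0.257^1 = 0.42563
C(3,3)·0.743^3·0.257^0 = 0.41017
Sum = 0.836

0.836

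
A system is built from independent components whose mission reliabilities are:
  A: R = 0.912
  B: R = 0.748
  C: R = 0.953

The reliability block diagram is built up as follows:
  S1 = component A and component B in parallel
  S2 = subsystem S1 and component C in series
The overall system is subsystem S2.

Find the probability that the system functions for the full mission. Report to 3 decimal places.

Parallel (A and B): 1 − (1 − 0.91200)(1 − 0.74800) = 0.97782
Series ([0.97782] and C): 0.97782 × 0.95300 = 0.932

0.932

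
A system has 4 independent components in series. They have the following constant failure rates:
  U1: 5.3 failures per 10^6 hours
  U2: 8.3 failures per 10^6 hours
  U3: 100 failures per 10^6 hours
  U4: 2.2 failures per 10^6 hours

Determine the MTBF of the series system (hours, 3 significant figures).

8640

Series of exponential components: λ_sys = Σ λ_i
λ_sys = 0.0000053 + 0.0000083 + 0.00010 + 0.0000022 = 1.1580e-04 /h
MTBF = 1 / λ_sys = 8640 h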